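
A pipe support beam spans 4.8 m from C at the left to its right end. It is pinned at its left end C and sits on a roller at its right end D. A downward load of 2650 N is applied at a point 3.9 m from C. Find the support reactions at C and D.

Moments about C: D_y·4.8 − 2650·3.9 = 0 → D_y = 10335/4.8 = 2153.12 ≈ 2153 N.
ΣF_y = 0: C_y + 2153.12 − 2650 = 0 → C_y = 496.9 N.
ΣF_x = 0: no horizontal applied forces, so C_x = 0.

C_x = 0, C_y = 496.9 N, D_y = 2153 N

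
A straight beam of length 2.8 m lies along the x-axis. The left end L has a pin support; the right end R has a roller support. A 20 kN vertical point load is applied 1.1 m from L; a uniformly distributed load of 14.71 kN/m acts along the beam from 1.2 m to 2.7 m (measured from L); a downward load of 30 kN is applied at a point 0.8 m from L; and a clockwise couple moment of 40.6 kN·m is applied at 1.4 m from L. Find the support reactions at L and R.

Resultant of the distributed load: 14.71 × 1.5 = 22.065 kN at 1.95 m from L.
Taking moments about L: R_y·2.8 − 20·1.1 − (14.71·1.5)·1.95 − 30·0.8 − 40.6 = 0 → R_y = 129.62675/2.8 = 46.2953 ≈ 46.30 kN.
ΣF_y = 0: L_y + 46.2953 − 20 − 14.71·1.5 − 30 = 0 → L_y = 25.77 kN.
ΣF_x = 0: no horizontal applied forces, so L_x = 0.

L_x = 0, L_y = 25.77 kN, R_y = 46.30 kN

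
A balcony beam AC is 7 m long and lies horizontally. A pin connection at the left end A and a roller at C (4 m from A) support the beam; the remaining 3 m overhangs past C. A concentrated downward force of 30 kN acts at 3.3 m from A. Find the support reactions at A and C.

A_x = 0, A_y = 5.250 kN, C_y = 24.75 kN

ΣM about A: C_y·4 − 30·3.3 = 0 → C_y = 99/4 = 24.75 kN.
ΣF_y = 0: A_y + 24.75 − 30 = 0 → A_y = 5.250 kN.
ΣF_x = 0: no horizontal applied forces, so A_x = 0.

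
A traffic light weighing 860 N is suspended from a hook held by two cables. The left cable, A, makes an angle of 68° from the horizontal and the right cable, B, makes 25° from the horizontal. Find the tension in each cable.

ΣF_x = 0: −T_A·cos68° + T_B·cos25° = 0 → T_B = 0.413333·T_A.
ΣF_y = 0: T_A·sin68° + T_B·sin25° = 860.
Substitute: T_A·(0.927184 + 0.413333·0.422618) = 860 → T_A = 780.494 ≈ 780.5 N.
Then T_B = 0.413333 × 780.494 = 322.6 N.

T_A = 780.5 N, T_B = 322.6 N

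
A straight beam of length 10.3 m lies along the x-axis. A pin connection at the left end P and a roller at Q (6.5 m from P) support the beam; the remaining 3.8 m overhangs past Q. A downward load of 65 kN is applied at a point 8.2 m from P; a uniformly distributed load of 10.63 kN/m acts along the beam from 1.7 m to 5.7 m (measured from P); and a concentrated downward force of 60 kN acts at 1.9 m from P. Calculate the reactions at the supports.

P_x = 0, P_y = 43.78 kN, Q_y = 123.7 kN

Resultant of the distributed load: 10.63 × 4 = 42.52 kN at 3.7 m from P.
Moments about P: Q_y·6.5 − 65·8.2 − (10.63·4)·3.7 − 60·1.9 = 0 → Q_y = 804.324/6.5 = 123.742 ≈ 123.7 kN.
ΣF_y = 0: P_y + 123.742 − 65 − 10.63·4 − 60 = 0 → P_y = 43.78 kN.
ΣF_x = 0: no horizontal applied forces, so P_x = 0.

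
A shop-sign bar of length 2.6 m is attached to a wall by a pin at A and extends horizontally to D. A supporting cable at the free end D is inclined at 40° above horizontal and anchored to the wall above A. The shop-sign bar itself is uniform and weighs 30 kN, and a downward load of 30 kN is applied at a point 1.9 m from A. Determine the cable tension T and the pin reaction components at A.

T = 57.44 kN, A_x = 44.00 kN, A_y = 23.08 kN

ΣM about A: T·sin40°·2.6 − 30·1.3 − 30·1.9 = 0 → T = 96/(2.6·0.642788) = 57.4421 ≈ 57.44 kN.
ΣF_x = 0: A_x − T·cos40° = 0 → A_x = 57.4421 × 0.766044 = 44.00 kN.
ΣF_y = 0: A_y + T·sin40° − 30 − 30 = 0 → A_y = 60 − 57.4421 × 0.642788 = 23.08 kN.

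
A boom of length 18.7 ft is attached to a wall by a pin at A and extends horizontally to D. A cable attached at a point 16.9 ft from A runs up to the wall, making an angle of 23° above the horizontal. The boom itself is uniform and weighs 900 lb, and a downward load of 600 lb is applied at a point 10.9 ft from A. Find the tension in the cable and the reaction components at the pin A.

T = 2265 lb, A_x = 2085 lb, A_y = 615.1 lb

ΣM about A: T·sin23°·16.9 − 900·9.35 − 600·10.9 = 0 → T = 14955/(16.9·0.390731) = 2264.76 ≈ 2265 lb.
ΣF_x = 0: A_x − T·cos23° = 0 → A_x = 2264.76 × 0.920505 = 2085 lb.
ΣF_y = 0: A_y + T·sin23° − 900 − 600 = 0 → A_y = 1500 − 2264.76 × 0.390731 = 615.1 lb.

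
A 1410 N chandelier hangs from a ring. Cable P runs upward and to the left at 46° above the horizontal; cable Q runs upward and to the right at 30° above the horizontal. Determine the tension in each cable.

ΣF_x = 0: −T_P·cos46° + T_Q·cos30° = 0 → T_Q = 0.802122·T_P.
ΣF_y = 0: T_P·sin46° + T_Q·sin30° = 1410.
Substitute: T_P·(0.71934 + 0.802122·0.5) = 1410 → T_P = 1258.48 ≈ 1258 N.
Then T_Q = 0.802122 × 1258.48 = 1009 N.

T_P = 1258 N, T_Q = 1009 N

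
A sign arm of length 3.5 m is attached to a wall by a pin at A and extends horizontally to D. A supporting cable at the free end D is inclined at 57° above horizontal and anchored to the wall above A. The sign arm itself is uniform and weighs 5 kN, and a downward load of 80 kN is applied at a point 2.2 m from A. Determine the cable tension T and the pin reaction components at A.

ΣM about A: T·sin57°·3.5 − 5·1.75 − 80·2.2 = 0 → T = 184.75/(3.5·0.838671) = 62.9397 ≈ 62.94 kN.
ΣF_x = 0: A_x − T·cos57° = 0 → A_x = 62.9397 × 0.544639 = 34.28 kN.
ΣF_y = 0: A_y + T·sin57° − 5 − 80 = 0 → A_y = 85 − 62.9397 × 0.838671 = 32.21 kN.

T = 62.94 kN, A_x = 34.28 kN, A_y = 32.21 kN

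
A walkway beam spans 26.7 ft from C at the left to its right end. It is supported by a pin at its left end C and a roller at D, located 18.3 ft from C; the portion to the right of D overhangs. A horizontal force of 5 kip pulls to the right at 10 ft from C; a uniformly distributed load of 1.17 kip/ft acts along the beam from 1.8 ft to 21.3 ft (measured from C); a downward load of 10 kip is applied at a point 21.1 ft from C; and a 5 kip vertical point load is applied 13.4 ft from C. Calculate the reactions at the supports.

Resultant of the distributed load: 1.17 × 19.5 = 22.815 kip at 11.55 ft from C.
Taking moments about C: D_y·18.3 − (1.17·19.5)·11.55 − 10·21.1 − 5·13.4 = 0 → D_y = 541.51325/18.3 = 29.5909 ≈ 29.59 kip.
ΣF_y = 0: C_y + 29.5909 − 1.17·19.5 − 10 − 5 = 0 → C_y = 8.224 kip.
ΣF_x = 0: C_x + 5 = 0 → C_x = -5.000 kip.

C_x = -5.000 kip, C_y = 8.224 kip, D_y = 29.59 kip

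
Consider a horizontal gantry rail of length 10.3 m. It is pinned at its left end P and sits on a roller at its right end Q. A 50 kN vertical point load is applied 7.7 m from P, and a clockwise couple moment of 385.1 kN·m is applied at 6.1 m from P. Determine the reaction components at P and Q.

P_x = 0, P_y = -24.77 kN, Q_y = 74.77 kN

Moments about P: Q_y·10.3 − 50·7.7 − 385.1 = 0 → Q_y = 770.1/10.3 = 74.767 ≈ 74.77 kN.
ΣF_y = 0: P_y + 74.767 − 50 = 0 → P_y = -24.77 kN.
ΣF_x = 0: no horizontal applied forces, so P_x = 0.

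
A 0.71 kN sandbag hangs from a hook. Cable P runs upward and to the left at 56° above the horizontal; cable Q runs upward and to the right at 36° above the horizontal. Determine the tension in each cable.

T_P = 0.5748 kN, T_Q = 0.3973 kN

ΣF_x = 0: −T_P·cos56° + T_Q·cos36° = 0 → T_Q = 0.6912·T_P.
ΣF_y = 0: T_P·sin56° + T_Q·sin36° = 0.71.
Substitute: T_P·(0.829038 + 0.6912·0.587785) = 0.71 → T_P = 0.574752 ≈ 0.5748 kN.
Then T_Q = 0.6912 × 0.574752 = 0.3973 kN.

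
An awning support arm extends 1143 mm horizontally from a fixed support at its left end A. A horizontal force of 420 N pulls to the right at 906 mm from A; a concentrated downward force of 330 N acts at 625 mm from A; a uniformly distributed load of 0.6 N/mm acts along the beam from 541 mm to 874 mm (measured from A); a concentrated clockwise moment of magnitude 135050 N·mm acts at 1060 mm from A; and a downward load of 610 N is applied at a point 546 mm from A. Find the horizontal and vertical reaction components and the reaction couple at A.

Resultant of the distributed load: 0.6 × 333 = 199.8 N at 707.5 mm from A.
ΣF_x = 0: A_x + 420 = 0 → A_x = -420.0 N.
ΣF_y = 0: A_y − 330 − 0.6·333 − 610 = 0 → A_y = 1140 N.
ΣM about A: M_A − 330·625 − (0.6·333)·707.5 − 135050 − 610·546 = 0 → M_A = 815700 N·mm.

A_x = -420.0 N, A_y = 1140 N, M_A = 815700 N·mm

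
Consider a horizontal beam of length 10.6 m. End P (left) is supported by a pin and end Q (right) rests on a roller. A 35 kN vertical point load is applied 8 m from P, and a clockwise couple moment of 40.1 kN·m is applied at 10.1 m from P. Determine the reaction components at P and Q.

P_x = 0, P_y = 4.802 kN, Q_y = 30.20 kN

Taking moments about P: Q_y·10.6 − 35·8 − 40.1 = 0 → Q_y = 320.1/10.6 = 30.1981 ≈ 30.20 kN.
ΣF_y = 0: P_y + 30.1981 − 35 = 0 → P_y = 4.802 kN.
ΣF_x = 0: no horizontal applied forces, so P_x = 0.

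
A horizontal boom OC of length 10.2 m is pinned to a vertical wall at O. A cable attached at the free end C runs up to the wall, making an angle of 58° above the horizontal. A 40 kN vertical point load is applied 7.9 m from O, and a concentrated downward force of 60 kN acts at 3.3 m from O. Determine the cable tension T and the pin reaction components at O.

T = 59.42 kN, O_x = 31.49 kN, O_y = 49.61 kN

ΣM about O: T·sin58°·10.2 − 40·7.9 − 60·3.3 = 0 → T = 514/(10.2·0.848048) = 59.4213 ≈ 59.42 kN.
ΣF_x = 0: O_x − T·cos58° = 0 → O_x = 59.4213 × 0.529919 = 31.49 kN.
ΣF_y = 0: O_y + T·sin58° − 40 − 60 = 0 → O_y = 100 − 59.4213 × 0.848048 = 49.61 kN.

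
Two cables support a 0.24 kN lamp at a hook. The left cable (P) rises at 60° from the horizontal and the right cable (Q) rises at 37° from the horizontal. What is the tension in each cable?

T_P = 0.1931 kN, T_Q = 0.1209 kN

ΣF_x = 0: −T_P·cos60° + T_Q·cos37° = 0 → T_Q = 0.626068·T_P.
ΣF_y = 0: T_P·sin60° + T_Q·sin37° = 0.24.
Substitute: T_P·(0.866025 + 0.626068·0.601815) = 0.24 → T_P = 0.193112 ≈ 0.1931 kN.
Then T_Q = 0.626068 × 0.193112 = 0.1209 kN.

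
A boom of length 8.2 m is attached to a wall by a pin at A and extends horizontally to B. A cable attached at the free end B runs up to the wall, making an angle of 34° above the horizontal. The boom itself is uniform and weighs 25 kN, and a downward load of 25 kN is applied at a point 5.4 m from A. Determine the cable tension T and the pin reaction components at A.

T = 51.80 kN, A_x = 42.94 kN, A_y = 21.04 kN

ΣM about A: T·sin34°·8.2 − 25·4.1 − 25·5.4 = 0 → T = 237.5/(8.2·0.559193) = 51.795 ≈ 51.80 kN.
ΣF_x = 0: A_x − T·cos34° = 0 → A_x = 51.795 × 0.829038 = 42.94 kN.
ΣF_y = 0: A_y + T·sin34° − 25 − 25 = 0 → A_y = 50 − 51.795 × 0.559193 = 21.04 kN.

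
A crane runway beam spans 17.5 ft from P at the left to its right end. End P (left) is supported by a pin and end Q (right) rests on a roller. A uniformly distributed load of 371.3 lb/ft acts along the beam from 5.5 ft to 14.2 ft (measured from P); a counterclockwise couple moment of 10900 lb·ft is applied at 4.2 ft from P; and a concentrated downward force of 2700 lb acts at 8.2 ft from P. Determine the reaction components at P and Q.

Resultant of the distributed load: 371.3 × 8.7 = 3230.31 lb at 9.85 ft from P.
Taking moments about P: Q_y·17.5 − (371.3·8.7)·9.85 + 10900 − 2700·8.2 = 0 → Q_y = 43058.5535/17.5 = 2460.49 ≈ 2460 lb.
ΣF_y = 0: P_y + 2460.49 − 371.3·8.7 − 2700 = 0 → P_y = 3470 lb.
ΣF_x = 0: no horizontal applied forces, so P_x = 0.

P_x = 0, P_y = 3470 lb, Q_y = 2460 lb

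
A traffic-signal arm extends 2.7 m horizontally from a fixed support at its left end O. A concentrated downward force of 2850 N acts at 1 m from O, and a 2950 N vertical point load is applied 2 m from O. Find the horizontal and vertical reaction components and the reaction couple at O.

ΣF_x = 0: O_x = 0.
ΣF_y = 0: O_y − 2850 − 2950 = 0 → O_y = 5800 N.
ΣM about O: M_O − 2850·1 − 2950·2 = 0 → M_O = 8750 N·m.

O_x = 0, O_y = 5800 N, M_O = 8750 N·m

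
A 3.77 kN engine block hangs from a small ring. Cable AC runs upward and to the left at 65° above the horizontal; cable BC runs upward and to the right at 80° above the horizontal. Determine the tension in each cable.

T_AC = 1.141 kN, T_BC = 2.778 kN

ΣF_x = 0: −T_AC·cos65° + T_BC·cos80° = 0 → T_BC = 2.43376·T_AC.
ΣF_y = 0: T_AC·sin65° + T_BC·sin80° = 3.77.
Substitute: T_AC·(0.906308 + 2.43376·0.984808) = 3.77 → T_AC = 1.14135 ≈ 1.141 kN.
Then T_BC = 2.43376 × 1.14135 = 2.778 kN.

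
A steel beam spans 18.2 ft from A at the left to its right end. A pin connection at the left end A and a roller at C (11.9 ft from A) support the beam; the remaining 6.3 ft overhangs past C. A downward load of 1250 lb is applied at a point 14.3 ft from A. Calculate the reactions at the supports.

A_x = 0, A_y = -252.1 lb, C_y = 1502 lb

Moments about A: C_y·11.9 − 1250·14.3 = 0 → C_y = 17875/11.9 = 1502.1 ≈ 1502 lb.
ΣF_y = 0: A_y + 1502.1 − 1250 = 0 → A_y = -252.1 lb.
ΣF_x = 0: no horizontal applied forces, so A_x = 0.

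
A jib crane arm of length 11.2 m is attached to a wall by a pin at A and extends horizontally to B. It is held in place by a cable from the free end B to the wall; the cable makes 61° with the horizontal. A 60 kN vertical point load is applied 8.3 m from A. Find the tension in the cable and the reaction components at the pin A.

T = 50.84 kN, A_x = 24.65 kN, A_y = 15.54 kN

ΣM about A: T·sin61°·11.2 − 60·8.3 = 0 → T = 498/(11.2·0.87462) = 50.8384 ≈ 50.84 kN.
ΣF_x = 0: A_x − T·cos61° = 0 → A_x = 50.8384 × 0.48481 = 24.65 kN.
ΣF_y = 0: A_y + T·sin61° − 60 = 0 → A_y = 60 − 50.8384 × 0.87462 = 15.54 kN.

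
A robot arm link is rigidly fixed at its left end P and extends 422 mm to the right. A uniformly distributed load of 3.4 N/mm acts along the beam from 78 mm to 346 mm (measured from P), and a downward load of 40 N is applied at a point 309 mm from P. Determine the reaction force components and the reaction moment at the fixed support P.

Resultant of the distributed load: 3.4 × 268 = 911.2 N at 212 mm from P.
ΣF_x = 0: P_x = 0.
ΣF_y = 0: P_y − 3.4·268 − 40 = 0 → P_y = 951.2 N.
ΣM about P: M_P − (3.4·268)·212 − 40·309 = 0 → M_P = 205500 N·mm.

P_x = 0, P_y = 951.2 N, M_P = 205500 N·mm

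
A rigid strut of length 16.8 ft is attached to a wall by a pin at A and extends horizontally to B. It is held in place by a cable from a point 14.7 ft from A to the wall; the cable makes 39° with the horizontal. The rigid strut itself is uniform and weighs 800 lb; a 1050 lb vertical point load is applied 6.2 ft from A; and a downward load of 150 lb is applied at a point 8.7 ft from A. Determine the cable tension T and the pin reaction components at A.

ΣM about A: T·sin39°·14.7 − 800·8.4 − 1050·6.2 − 150·8.7 = 0 → T = 14535/(14.7·0.62932) = 1571.18 ≈ 1571 lb.
ΣF_x = 0: A_x − T·cos39° = 0 → A_x = 1571.18 × 0.777146 = 1221 lb.
ΣF_y = 0: A_y + T·sin39° − 800 − 1050 − 150 = 0 → A_y = 2000 − 1571.18 × 0.62932 = 1011 lb.

T = 1571 lb, A_x = 1221 lb, A_y = 1011 lb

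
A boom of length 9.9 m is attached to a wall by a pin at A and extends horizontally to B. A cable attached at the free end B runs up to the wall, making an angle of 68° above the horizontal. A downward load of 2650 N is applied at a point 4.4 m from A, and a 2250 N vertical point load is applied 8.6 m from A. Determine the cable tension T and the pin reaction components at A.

ΣM about A: T·sin68°·9.9 − 2650·4.4 − 2250·8.6 = 0 → T = 31010/(9.9·0.927184) = 3378.32 ≈ 3378 N.
ΣF_x = 0: A_x − T·cos68° = 0 → A_x = 3378.32 × 0.374607 = 1266 N.
ΣF_y = 0: A_y + T·sin68° − 2650 − 2250 = 0 → A_y = 4900 − 3378.32 × 0.927184 = 1768 N.

T = 3378 N, A_x = 1266 N, A_y = 1768 N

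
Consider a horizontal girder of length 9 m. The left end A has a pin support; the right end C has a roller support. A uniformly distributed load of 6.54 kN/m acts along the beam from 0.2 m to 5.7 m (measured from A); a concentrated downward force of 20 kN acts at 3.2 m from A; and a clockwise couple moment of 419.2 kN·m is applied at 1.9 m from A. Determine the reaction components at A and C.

Resultant of the distributed load: 6.54 × 5.5 = 35.97 kN at 2.95 m from A.
ΣM about A: C_y·9 − (6.54·5.5)·2.95 − 20·3.2 − 419.2 = 0 → C_y = 589.3115/9 = 65.4791 ≈ 65.48 kN.
ΣF_y = 0: A_y + 65.4791 − 6.54·5.5 − 20 = 0 → A_y = -9.509 kN.
ΣF_x = 0: no horizontal applied forces, so A_x = 0.

A_x = 0, A_y = -9.509 kN, C_y = 65.48 kN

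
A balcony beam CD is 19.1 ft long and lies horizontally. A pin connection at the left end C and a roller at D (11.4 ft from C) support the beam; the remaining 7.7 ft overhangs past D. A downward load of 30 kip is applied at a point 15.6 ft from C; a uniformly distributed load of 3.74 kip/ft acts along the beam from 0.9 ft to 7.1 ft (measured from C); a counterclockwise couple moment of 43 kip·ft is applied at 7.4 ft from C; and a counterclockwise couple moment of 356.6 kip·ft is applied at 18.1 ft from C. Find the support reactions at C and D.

Resultant of the distributed load: 3.74 × 6.2 = 23.188 kip at 4 ft from C.
ΣM about C: D_y·11.4 − 30·15.6 − (3.74·6.2)·4 + 43 + 356.6 = 0 → D_y = 161.152/11.4 = 14.1361 ≈ 14.14 kip.
ΣF_y = 0: C_y + 14.1361 − 30 − 3.74·6.2 = 0 → C_y = 39.05 kip.
ΣF_x = 0: no horizontal applied forces, so C_x = 0.

C_x = 0, C_y = 39.05 kip, D_y = 14.14 kip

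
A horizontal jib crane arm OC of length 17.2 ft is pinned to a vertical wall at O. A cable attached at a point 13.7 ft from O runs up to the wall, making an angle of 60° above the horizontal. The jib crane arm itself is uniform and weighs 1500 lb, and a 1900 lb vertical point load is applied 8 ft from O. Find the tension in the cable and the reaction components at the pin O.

ΣM about O: T·sin60°·13.7 − 1500·8.6 − 1900·8 = 0 → T = 28100/(13.7·0.866025) = 2368.4 ≈ 2368 lb.
ΣF_x = 0: O_x − T·cos60° = 0 → O_x = 2368.4 × 0.5 = 1184 lb.
ΣF_y = 0: O_y + T·sin60° − 1500 − 1900 = 0 → O_y = 3400 − 2368.4 × 0.866025 = 1349 lb.

T = 2368 lb, O_x = 1184 lb, O_y = 1349 lb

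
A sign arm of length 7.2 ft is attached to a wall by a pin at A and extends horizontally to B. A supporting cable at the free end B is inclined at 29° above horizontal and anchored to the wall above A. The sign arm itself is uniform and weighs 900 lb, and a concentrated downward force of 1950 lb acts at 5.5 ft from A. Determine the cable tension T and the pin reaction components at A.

T = 4001 lb, A_x = 3499 lb, A_y = 910.4 lb

ΣM about A: T·sin29°·7.2 − 900·3.6 − 1950·5.5 = 0 → T = 13965/(7.2·0.48481) = 4000.71 ≈ 4001 lb.
ΣF_x = 0: A_x − T·cos29° = 0 → A_x = 4000.71 × 0.87462 = 3499 lb.
ΣF_y = 0: A_y + T·sin29° − 900 − 1950 = 0 → A_y = 2850 − 4000.71 × 0.48481 = 910.4 lb.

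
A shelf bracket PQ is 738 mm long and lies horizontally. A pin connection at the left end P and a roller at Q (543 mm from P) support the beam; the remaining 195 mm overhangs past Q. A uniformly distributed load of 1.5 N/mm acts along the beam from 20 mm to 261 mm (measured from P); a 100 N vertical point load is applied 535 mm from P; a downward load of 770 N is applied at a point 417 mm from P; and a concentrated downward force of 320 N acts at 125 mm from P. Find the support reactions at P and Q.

Resultant of the distributed load: 1.5 × 241 = 361.5 N at 140.5 mm from P.
Moments about P: Q_y·543 − (1.5·241)·140.5 − 100·535 − 770·417 − 320·125 = 0 → Q_y = 465380.75/543 = 857.055 ≈ 857.1 N.
ΣF_y = 0: P_y + 857.055 − 1.5·241 − 100 − 770 − 320 = 0 → P_y = 694.4 N.
ΣF_x = 0: no horizontal applied forces, so P_x = 0.

P_x = 0, P_y = 694.4 N, Q_y = 857.1 N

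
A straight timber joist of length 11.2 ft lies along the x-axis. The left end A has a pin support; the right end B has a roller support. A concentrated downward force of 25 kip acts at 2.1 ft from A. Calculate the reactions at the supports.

A_x = 0, A_y = 20.31 kip, B_y = 4.688 kip

Taking moments about A: B_y·11.2 − 25·2.1 = 0 → B_y = 52.5/11.2 = 4.6875 ≈ 4.688 kip.
ΣF_y = 0: A_y + 4.6875 − 25 = 0 → A_y = 20.31 kip.
ΣF_x = 0: no horizontal applied forces, so A_x = 0.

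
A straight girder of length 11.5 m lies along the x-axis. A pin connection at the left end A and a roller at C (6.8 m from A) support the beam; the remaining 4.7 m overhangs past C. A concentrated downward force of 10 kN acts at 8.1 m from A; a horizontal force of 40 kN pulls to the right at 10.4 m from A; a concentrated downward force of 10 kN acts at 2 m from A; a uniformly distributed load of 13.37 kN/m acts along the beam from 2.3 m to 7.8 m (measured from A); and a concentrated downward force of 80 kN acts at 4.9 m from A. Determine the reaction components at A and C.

A_x = -40.00 kN, A_y = 46.42 kN, C_y = 127.1 kN

Resultant of the distributed load: 13.37 × 5.5 = 73.535 kN at 5.05 m from A.
Taking moments about A: C_y·6.8 − 10·8.1 − 10·2 − (13.37·5.5)·5.05 − 80·4.9 = 0 → C_y = 864.35175/6.8 = 127.111 ≈ 127.1 kN.
ΣF_y = 0: A_y + 127.111 − 10 − 10 − 13.37·5.5 − 80 = 0 → A_y = 46.42 kN.
ΣF_x = 0: A_x + 40 = 0 → A_x = -40.00 kN.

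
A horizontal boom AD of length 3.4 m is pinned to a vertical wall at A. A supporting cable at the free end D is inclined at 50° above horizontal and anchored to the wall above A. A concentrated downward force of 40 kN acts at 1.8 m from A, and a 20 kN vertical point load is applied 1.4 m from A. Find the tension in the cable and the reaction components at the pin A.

T = 38.39 kN, A_x = 24.68 kN, A_y = 30.59 kN

ΣM about A: T·sin50°·3.4 − 40·1.8 − 20·1.4 = 0 → T = 100/(3.4·0.766044) = 38.3944 ≈ 38.39 kN.
ΣF_x = 0: A_x − T·cos50° = 0 → A_x = 38.3944 × 0.642788 = 24.68 kN.
ΣF_y = 0: A_y + T·sin50° − 40 − 20 = 0 → A_y = 60 − 38.3944 × 0.766044 = 30.59 kN.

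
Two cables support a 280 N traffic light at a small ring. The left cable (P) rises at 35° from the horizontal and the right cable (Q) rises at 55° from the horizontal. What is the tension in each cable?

T_P = 160.6 N, T_Q = 229.4 N

ΣF_x = 0: −T_P·cos35° + T_Q·cos55° = 0 → T_Q = 1.42815·T_P.
ΣF_y = 0: T_P·sin35° + T_Q·sin55° = 280.
Substitute: T_P·(0.573576 + 1.42815·0.819152) = 280 → T_P = 160.601 ≈ 160.6 N.
Then T_Q = 1.42815 × 160.601 = 229.4 N.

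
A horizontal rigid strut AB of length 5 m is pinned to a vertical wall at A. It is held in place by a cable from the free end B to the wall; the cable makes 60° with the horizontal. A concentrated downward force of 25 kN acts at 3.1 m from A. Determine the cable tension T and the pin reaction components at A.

ΣM about A: T·sin60°·5 − 25·3.1 = 0 → T = 77.5/(5·0.866025) = 17.8979 ≈ 17.90 kN.
ΣF_x = 0: A_x − T·cos60° = 0 → A_x = 17.8979 × 0.5 = 8.949 kN.
ΣF_y = 0: A_y + T·sin60° − 25 = 0 → A_y = 25 − 17.8979 × 0.866025 = 9.500 kN.

T = 17.90 kN, A_x = 8.949 kN, A_y = 9.500 kN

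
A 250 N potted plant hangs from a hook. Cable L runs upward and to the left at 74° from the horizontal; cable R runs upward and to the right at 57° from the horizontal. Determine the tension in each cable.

ΣF_x = 0: −T_L·cos74° + T_R·cos57° = 0 → T_R = 0.506092·T_L.
ΣF_y = 0: T_L·sin74° + T_R·sin57° = 250.
Substitute: T_L·(0.961262 + 0.506092·0.838671) = 250 → T_L = 180.413 ≈ 180.4 N.
Then T_R = 0.506092 × 180.413 = 91.31 N.

T_L = 180.4 N, T_R = 91.31 N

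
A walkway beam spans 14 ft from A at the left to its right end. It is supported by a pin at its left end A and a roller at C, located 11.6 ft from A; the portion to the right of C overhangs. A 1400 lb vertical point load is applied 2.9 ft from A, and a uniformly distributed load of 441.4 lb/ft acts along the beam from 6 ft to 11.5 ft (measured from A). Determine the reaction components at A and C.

A_x = 0, A_y = 1646 lb, C_y = 2181 lb

Resultant of the distributed load: 441.4 × 5.5 = 2427.7 lb at 8.75 ft from A.
ΣM about A: C_y·11.6 − 1400·2.9 − (441.4·5.5)·8.75 = 0 → C_y = 25302.375/11.6 = 2181.24 ≈ 2181 lb.
ΣF_y = 0: A_y + 2181.24 − 1400 − 441.4·5.5 = 0 → A_y = 1646 lb.
ΣF_x = 0: no horizontal applied forces, so A_x = 0.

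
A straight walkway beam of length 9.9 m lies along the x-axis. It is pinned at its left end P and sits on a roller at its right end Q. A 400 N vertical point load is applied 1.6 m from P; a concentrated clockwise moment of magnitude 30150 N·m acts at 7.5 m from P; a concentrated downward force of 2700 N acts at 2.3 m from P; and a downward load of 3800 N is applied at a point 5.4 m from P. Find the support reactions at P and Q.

ΣM about P: Q_y·9.9 − 400·1.6 − 30150 − 2700·2.3 − 3800·5.4 = 0 → Q_y = 57520/9.9 = 5810.1 ≈ 5810 N.
ΣF_y = 0: P_y + 5810.1 − 400 − 2700 − 3800 = 0 → P_y = 1090 N.
ΣF_x = 0: no horizontal applied forces, so P_x = 0.

P_x = 0, P_y = 1090 N, Q_y = 5810 N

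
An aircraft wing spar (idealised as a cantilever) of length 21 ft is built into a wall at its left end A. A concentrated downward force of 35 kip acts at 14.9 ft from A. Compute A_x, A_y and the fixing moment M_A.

A_x = 0, A_y = 35.00 kip, M_A = 521.5 kip·ft

ΣF_x = 0: A_x = 0.
ΣF_y = 0: A_y − 35 = 0 → A_y = 35.00 kip.
ΣM about A: M_A − 35·14.9 = 0 → M_A = 521.5 kip·ft.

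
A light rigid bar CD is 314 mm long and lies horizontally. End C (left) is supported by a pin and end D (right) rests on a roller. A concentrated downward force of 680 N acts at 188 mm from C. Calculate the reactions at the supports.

C_x = 0, C_y = 272.9 N, D_y = 407.1 N

Taking moments about C: D_y·314 − 680·188 = 0 → D_y = 127840/314 = 407.134 ≈ 407.1 N.
ΣF_y = 0: C_y + 407.134 − 680 = 0 → C_y = 272.9 N.
ΣF_x = 0: no horizontal applied forces, so C_x = 0.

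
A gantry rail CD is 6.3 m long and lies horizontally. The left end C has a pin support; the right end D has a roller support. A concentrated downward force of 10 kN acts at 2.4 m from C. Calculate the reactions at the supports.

Moments about C: D_y·6.3 − 10·2.4 = 0 → D_y = 24/6.3 = 3.80952 ≈ 3.810 kN.
ΣF_y = 0: C_y + 3.80952 − 10 = 0 → C_y = 6.190 kN.
ΣF_x = 0: no horizontal applied forces, so C_x = 0.

C_x = 0, C_y = 6.190 kN, D_y = 3.810 kN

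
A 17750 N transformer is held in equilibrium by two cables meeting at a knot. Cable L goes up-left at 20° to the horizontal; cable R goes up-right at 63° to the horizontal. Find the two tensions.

ΣF_x = 0: −T_L·cos20° + T_R·cos63° = 0 → T_R = 2.06985·T_L.
ΣF_y = 0: T_L·sin20° + T_R·sin63° = 17750.
Substitute: T_L·(0.34202 + 2.06985·0.891007) = 17750 → T_L = 8118.85 ≈ 8119 N.
Then T_R = 2.06985 × 8118.85 = 16800 N.

T_L = 8119 N, T_R = 16800 N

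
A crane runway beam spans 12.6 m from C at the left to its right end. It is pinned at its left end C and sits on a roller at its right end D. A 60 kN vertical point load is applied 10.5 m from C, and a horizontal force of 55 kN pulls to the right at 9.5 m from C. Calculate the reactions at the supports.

C_x = -55.00 kN, C_y = 10.00 kN, D_y = 50.00 kN

Taking moments about C: D_y·12.6 − 60·10.5 = 0 → D_y = 630/12.6 = 50.00 kN.
ΣF_y = 0: C_y + 50 − 60 = 0 → C_y = 10.00 kN.
ΣF_x = 0: C_x + 55 = 0 → C_x = -55.00 kN.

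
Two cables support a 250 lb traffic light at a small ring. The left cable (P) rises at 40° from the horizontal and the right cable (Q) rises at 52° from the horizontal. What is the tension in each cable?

ΣF_x = 0: −T_P·cos40° + T_Q·cos52° = 0 → T_Q = 1.24426·T_P.
ΣF_y = 0: T_P·sin40° + T_Q·sin52° = 250.
Substitute: T_P·(0.642788 + 1.24426·0.788011) = 250 → T_P = 154.009 ≈ 154.0 lb.
Then T_Q = 1.24426 × 154.009 = 191.6 lb.

T_P = 154.0 lb, T_Q = 191.6 lb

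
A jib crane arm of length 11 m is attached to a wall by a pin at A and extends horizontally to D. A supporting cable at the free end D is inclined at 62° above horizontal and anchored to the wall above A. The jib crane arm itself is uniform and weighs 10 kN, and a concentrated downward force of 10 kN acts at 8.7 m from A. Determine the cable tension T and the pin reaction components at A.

ΣM about A: T·sin62°·11 − 10·5.5 − 10·8.7 = 0 → T = 142/(11·0.882948) = 14.6204 ≈ 14.62 kN.
ΣF_x = 0: A_x − T·cos62° = 0 → A_x = 14.6204 × 0.469472 = 6.864 kN.
ΣF_y = 0: A_y + T·sin62° − 10 − 10 = 0 → A_y = 20 − 14.6204 × 0.882948 = 7.091 kN.

T = 14.62 kN, A_x = 6.864 kN, A_y = 7.091 kN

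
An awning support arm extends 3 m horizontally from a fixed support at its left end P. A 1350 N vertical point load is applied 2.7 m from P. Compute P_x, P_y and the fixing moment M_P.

ΣF_x = 0: P_x = 0.
ΣF_y = 0: P_y − 1350 = 0 → P_y = 1350 N.
ΣM about P: M_P − 1350·2.7 = 0 → M_P = 3645 N·m.

P_x = 0, P_y = 1350 N, M_P = 3645 N·m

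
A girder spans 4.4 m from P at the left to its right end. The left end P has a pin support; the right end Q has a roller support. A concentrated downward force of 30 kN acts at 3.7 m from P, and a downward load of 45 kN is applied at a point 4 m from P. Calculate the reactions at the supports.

Taking moments about P: Q_y·4.4 − 30·3.7 − 45·4 = 0 → Q_y = 291/4.4 = 66.1364 ≈ 66.14 kN.
ΣF_y = 0: P_y + 66.1364 − 30 − 45 = 0 → P_y = 8.864 kN.
ΣF_x = 0: no horizontal applied forces, so P_x = 0.

P_x = 0, P_y = 8.864 kN, Q_y = 66.14 kN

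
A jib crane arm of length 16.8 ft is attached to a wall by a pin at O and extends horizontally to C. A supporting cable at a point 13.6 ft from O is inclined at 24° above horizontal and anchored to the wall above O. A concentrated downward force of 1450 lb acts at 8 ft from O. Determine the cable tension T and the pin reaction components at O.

T = 2097 lb, O_x = 1916 lb, O_y = 597.1 lb

ΣM about O: T·sin24°·13.6 − 1450·8 = 0 → T = 11600/(13.6·0.406737) = 2097.03 ≈ 2097 lb.
ΣF_x = 0: O_x − T·cos24° = 0 → O_x = 2097.03 × 0.913545 = 1916 lb.
ΣF_y = 0: O_y + T·sin24° − 1450 = 0 → O_y = 1450 − 2097.03 × 0.406737 = 597.1 lb.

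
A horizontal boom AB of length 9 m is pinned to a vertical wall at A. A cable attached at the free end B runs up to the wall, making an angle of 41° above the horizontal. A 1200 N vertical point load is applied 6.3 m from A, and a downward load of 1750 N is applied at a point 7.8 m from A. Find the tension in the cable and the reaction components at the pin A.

T = 3592 N, A_x = 2711 N, A_y = 593.3 N

ΣM about A: T·sin41°·9 − 1200·6.3 − 1750·7.8 = 0 → T = 21210/(9·0.656059) = 3592.16 ≈ 3592 N.
ΣF_x = 0: A_x − T·cos41° = 0 → A_x = 3592.16 × 0.75471 = 2711 N.
ΣF_y = 0: A_y + T·sin41° − 1200 − 1750 = 0 → A_y = 2950 − 3592.16 × 0.656059 = 593.3 N.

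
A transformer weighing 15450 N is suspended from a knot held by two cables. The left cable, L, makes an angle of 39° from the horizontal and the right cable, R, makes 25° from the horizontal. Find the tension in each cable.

ΣF_x = 0: −T_L·cos39° + T_R·cos25° = 0 → T_R = 0.857486·T_L.
ΣF_y = 0: T_L·sin39° + T_R·sin25° = 15450.
Substitute: T_L·(0.62932 + 0.857486·0.422618) = 15450 → T_L = 15579.2 ≈ 15580 N.
Then T_R = 0.857486 × 15579.2 = 13360 N.

T_L = 15580 N, T_R = 13360 N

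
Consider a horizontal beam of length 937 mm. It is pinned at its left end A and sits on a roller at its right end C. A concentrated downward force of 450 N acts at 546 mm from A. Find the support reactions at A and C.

Taking moments about A: C_y·937 − 450·546 = 0 → C_y = 245700/937 = 262.22 ≈ 262.2 N.
ΣF_y = 0: A_y + 262.22 − 450 = 0 → A_y = 187.8 N.
ΣF_x = 0: no horizontal applied forces, so A_x = 0.

A_x = 0, A_y = 187.8 N, C_y = 262.2 N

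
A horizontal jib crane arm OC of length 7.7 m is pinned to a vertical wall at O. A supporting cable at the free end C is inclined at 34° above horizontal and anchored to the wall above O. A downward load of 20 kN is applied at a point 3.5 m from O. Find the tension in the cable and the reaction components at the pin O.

ΣM about O: T·sin34°·7.7 − 20·3.5 = 0 → T = 70/(7.7·0.559193) = 16.2572 ≈ 16.26 kN.
ΣF_x = 0: O_x − T·cos34° = 0 → O_x = 16.2572 × 0.829038 = 13.48 kN.
ΣF_y = 0: O_y + T·sin34° − 20 = 0 → O_y = 20 − 16.2572 × 0.559193 = 10.91 kN.

T = 16.26 kN, O_x = 13.48 kN, O_y = 10.91 kN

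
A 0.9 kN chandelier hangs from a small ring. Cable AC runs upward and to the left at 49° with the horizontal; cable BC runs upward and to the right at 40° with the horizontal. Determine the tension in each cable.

ΣF_x = 0: −T_AC·cos49° + T_BC·cos40° = 0 → T_BC = 0.856424·T_AC.
ΣF_y = 0: T_AC·sin49° + T_BC·sin40° = 0.9.
Substitute: T_AC·(0.75471 + 0.856424·0.642788) = 0.9 → T_AC = 0.689545 ≈ 0.6895 kN.
Then T_BC = 0.856424 × 0.689545 = 0.5905 kN.

T_AC = 0.6895 kN, T_BC = 0.5905 kN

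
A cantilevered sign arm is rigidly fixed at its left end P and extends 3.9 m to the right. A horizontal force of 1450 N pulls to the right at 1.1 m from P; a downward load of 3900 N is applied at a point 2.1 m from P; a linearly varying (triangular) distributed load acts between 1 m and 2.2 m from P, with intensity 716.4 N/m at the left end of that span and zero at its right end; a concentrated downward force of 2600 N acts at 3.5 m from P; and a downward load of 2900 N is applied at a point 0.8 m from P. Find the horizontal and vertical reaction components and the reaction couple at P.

Resultant of the triangular load: ½ × 716.4 × 1.2 = 429.84 N, acting at 1.4 m from P (one-third of the span from the peak).
ΣF_x = 0: P_x + 1450 = 0 → P_x = -1450 N.
ΣF_y = 0: P_y − 3900 − ½·716.4·1.2 − 2600 − 2900 = 0 → P_y = 9830 N.
ΣM about P: M_P − 3900·2.1 − (½·716.4·1.2)·1.4 − 2600·3.5 − 2900·0.8 = 0 → M_P = 20210 N·m.

P_x = -1450 N, P_y = 9830 N, M_P = 20210 N·m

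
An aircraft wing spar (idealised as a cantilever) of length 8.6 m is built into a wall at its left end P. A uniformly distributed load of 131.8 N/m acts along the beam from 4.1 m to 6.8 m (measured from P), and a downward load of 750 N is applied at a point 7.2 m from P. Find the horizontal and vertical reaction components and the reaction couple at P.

Resultant of the distributed load: 131.8 × 2.7 = 355.86 N at 5.45 m from P.
ΣF_x = 0: P_x = 0.
ΣF_y = 0: P_y − 131.8·2.7 − 750 = 0 → P_y = 1106 N.
ΣM about P: M_P − (131.8·2.7)·5.45 − 750·7.2 = 0 → M_P = 7339 N·m.

P_x = 0, P_y = 1106 N, M_P = 7339 N·m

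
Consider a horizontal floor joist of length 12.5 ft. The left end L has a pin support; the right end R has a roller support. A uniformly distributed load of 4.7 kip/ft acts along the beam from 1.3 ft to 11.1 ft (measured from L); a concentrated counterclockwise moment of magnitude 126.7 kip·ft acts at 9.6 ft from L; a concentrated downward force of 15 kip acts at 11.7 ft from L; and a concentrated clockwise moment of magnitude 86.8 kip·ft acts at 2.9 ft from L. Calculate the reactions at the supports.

Resultant of the distributed load: 4.7 × 9.8 = 46.06 kip at 6.2 ft from L.
Moments about L: R_y·12.5 − (4.7·9.8)·6.2 + 126.7 − 15·11.7 − 86.8 = 0 → R_y = 421.172/12.5 = 33.6938 ≈ 33.69 kip.
ΣF_y = 0: L_y + 33.6938 − 4.7·9.8 − 15 = 0 → L_y = 27.37 kip.
ΣF_x = 0: no horizontal applied forces, so L_x = 0.

L_x = 0, L_y = 27.37 kip, R_y = 33.69 kip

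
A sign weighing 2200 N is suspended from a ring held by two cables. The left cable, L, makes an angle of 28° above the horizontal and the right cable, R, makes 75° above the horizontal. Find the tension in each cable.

T_L = 584.4 N, T_R = 1994 N

ΣF_x = 0: −T_L·cos28° + T_R·cos75° = 0 → T_R = 3.41145·T_L.
ΣF_y = 0: T_L·sin28° + T_R·sin75° = 2200.
Substitute: T_L·(0.469472 + 3.41145·0.965926) = 2200 → T_L = 584.379 ≈ 584.4 N.
Then T_R = 3.41145 × 584.379 = 1994 N.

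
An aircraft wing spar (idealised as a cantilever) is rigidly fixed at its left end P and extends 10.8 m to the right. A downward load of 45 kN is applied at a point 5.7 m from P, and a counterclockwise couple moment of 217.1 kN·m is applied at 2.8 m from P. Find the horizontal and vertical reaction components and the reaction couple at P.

ΣF_x = 0: P_x = 0.
ΣF_y = 0: P_y − 45 = 0 → P_y = 45.00 kN.
ΣM about P: M_P − 45·5.7 + 217.1 = 0 → M_P = 39.40 kN·m.

P_x = 0, P_y = 45.00 kN, M_P = 39.40 kN·m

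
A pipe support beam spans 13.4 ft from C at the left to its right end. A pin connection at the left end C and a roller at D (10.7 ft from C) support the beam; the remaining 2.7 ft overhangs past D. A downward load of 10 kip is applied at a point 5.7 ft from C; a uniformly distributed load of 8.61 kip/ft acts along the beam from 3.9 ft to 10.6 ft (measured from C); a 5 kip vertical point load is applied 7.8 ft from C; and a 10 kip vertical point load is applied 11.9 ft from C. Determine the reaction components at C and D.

C_x = 0, C_y = 23.51 kip, D_y = 59.18 kip

Resultant of the distributed load: 8.61 × 6.7 = 57.687 kip at 7.25 ft from C.
ΣM about C: D_y·10.7 − 10·5.7 − (8.61·6.7)·7.25 − 5·7.8 − 10·11.9 = 0 → D_y = 633.23075/10.7 = 59.1804 ≈ 59.18 kip.
ΣF_y = 0: C_y + 59.1804 − 10 − 8.61·6.7 − 5 − 10 = 0 → C_y = 23.51 kip.
ΣF_x = 0: no horizontal applied forces, so C_x = 0.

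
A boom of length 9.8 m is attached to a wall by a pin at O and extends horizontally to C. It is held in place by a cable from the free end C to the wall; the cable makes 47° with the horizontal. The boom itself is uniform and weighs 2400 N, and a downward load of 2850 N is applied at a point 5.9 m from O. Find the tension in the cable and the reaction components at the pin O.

ΣM about O: T·sin47°·9.8 − 2400·4.9 − 2850·5.9 = 0 → T = 28575/(9.8·0.731354) = 3986.87 ≈ 3987 N.
ΣF_x = 0: O_x − T·cos47° = 0 → O_x = 3986.87 × 0.681998 = 2719 N.
ΣF_y = 0: O_y + T·sin47° − 2400 − 2850 = 0 → O_y = 5250 − 3986.87 × 0.731354 = 2334 N.

T = 3987 N, O_x = 2719 N, O_y = 2334 N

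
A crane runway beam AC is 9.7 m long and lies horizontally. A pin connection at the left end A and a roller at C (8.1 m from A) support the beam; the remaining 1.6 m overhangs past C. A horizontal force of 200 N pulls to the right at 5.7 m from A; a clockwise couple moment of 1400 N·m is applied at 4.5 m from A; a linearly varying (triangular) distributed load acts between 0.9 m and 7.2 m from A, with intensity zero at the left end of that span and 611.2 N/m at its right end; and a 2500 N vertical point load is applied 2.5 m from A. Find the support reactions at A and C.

A_x = -200.0 N, A_y = 2269 N, C_y = 2157 N

Resultant of the triangular load: ½ × 611.2 × 6.3 = 1925.28 N, acting at 5.1 m from A (one-third of the span from the peak).
Moments about A: C_y·8.1 − 1400 − (½·611.2·6.3)·5.1 − 2500·2.5 = 0 → C_y = 17468.928/8.1 = 2156.66 ≈ 2157 N.
ΣF_y = 0: A_y + 2156.66 − ½·611.2·6.3 − 2500 = 0 → A_y = 2269 N.
ΣF_x = 0: A_x + 200 = 0 → A_x = -200.0 N.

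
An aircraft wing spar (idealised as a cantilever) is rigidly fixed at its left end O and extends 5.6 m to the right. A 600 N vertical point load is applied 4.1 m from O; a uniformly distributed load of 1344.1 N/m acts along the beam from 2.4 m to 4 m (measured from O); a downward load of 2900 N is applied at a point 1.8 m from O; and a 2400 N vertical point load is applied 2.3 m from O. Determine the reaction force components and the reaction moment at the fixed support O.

O_x = 0, O_y = 8051 N, M_O = 20080 N·m

Resultant of the distributed load: 1344.1 × 1.6 = 2150.56 N at 3.2 m from O.
ΣF_x = 0: O_x = 0.
ΣF_y = 0: O_y − 600 − 1344.1·1.6 − 2900 − 2400 = 0 → O_y = 8051 N.
ΣM about O: M_O − 600·4.1 − (1344.1·1.6)·3.2 − 2900·1.8 − 2400·2.3 = 0 → M_O = 20080 N·m.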